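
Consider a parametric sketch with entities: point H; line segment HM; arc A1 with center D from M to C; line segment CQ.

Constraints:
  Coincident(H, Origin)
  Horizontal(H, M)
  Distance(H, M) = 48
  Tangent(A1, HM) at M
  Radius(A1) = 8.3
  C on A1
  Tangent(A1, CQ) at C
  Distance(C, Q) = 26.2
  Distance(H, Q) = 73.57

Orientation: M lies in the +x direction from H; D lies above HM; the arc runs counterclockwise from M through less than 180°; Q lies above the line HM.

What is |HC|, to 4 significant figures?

55.25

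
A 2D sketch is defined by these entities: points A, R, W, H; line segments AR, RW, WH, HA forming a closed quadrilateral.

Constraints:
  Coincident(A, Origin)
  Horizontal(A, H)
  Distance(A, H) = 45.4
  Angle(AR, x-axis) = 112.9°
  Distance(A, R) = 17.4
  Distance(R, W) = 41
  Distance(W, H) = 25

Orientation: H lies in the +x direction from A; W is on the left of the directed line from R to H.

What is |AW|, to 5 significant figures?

40.378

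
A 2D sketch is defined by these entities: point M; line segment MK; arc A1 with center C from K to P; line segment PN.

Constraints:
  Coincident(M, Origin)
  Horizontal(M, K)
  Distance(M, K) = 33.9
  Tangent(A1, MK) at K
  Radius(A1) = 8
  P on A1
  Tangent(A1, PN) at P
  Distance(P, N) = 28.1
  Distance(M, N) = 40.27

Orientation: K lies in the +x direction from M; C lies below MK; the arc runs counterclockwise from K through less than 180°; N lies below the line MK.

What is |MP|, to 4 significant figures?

26.85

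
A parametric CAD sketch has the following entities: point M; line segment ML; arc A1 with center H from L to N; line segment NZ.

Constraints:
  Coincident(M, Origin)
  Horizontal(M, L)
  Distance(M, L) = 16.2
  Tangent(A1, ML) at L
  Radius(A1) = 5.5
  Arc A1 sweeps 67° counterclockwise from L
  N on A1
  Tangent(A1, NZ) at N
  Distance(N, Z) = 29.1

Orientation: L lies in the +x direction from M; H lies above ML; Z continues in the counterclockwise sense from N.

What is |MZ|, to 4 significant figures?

44.42

On A1, L sits at bearing -90° from H; a 67° counterclockwise sweep puts N at bearing -23°, so N = H + 5.5·(cos -23°, sin -23°) = (21.26, 3.351). The tangent condition forces HN to be normal to NZ, so NZ runs along (−sin -23°, cos -23°); with |NZ| = 29.1, Z = (32.63, 30.14). Then |MZ| = |Z − M| = 44.42.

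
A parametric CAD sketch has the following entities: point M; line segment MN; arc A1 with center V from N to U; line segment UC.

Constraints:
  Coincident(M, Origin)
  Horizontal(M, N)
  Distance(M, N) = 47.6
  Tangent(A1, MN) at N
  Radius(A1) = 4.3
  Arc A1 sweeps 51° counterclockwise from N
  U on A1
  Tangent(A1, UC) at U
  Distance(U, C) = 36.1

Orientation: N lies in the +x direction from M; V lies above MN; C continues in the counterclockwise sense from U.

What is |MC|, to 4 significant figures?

79.40

M is at the origin; M and N share the same y with |MN| = 47.6 and N on the +x side, so N = (47.60, 0.000). The tangent condition forces VN to be normal to MN, so V = N + (0, 4.3) = (47.60, 4.300). On A1, N sits at bearing -90° from V; a 51° counterclockwise sweep puts U at bearing -39°, so U = V + 4.3·(cos -39°, sin -39°) = (50.94, 1.594). Since A1 is tangent to UC there, VU ⟂ UC, so UC runs along (−sin -39°, cos -39°); with |UC| = 36.1, C = (73.66, 29.65). Then |MC| = |C − M| = 79.40.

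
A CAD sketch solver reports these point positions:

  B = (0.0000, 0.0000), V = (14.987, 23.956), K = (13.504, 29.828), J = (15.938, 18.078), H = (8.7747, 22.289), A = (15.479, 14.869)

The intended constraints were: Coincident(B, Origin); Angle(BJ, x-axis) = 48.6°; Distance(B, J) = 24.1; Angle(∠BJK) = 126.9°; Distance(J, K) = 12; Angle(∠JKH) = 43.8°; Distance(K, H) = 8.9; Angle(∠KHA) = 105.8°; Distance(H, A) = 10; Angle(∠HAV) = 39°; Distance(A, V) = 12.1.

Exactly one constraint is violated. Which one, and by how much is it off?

Distance(A, V) = 12.1 — off by 3.00.

B = (0.00, 0.00) ✓; BJ at 48.60° ✓; |BJ| = 24.10 ✓; ∠BJK = 126.9° ✓; |JK| = 12.00 ✓; ∠JKH = 43.80° ✓; |KH| = 8.900 ✓; ∠KHA = 105.8° ✓; |HA| = 10.00 ✓; ∠HAV = 39.00° ✓; |AV| = 9.100 ✗.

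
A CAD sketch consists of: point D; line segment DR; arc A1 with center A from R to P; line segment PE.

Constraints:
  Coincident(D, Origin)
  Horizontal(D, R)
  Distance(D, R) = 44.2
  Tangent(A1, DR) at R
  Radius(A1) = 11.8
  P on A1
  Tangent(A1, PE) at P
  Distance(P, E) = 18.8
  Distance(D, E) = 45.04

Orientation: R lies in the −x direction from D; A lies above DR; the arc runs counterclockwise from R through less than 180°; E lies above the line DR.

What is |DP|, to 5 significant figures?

34.573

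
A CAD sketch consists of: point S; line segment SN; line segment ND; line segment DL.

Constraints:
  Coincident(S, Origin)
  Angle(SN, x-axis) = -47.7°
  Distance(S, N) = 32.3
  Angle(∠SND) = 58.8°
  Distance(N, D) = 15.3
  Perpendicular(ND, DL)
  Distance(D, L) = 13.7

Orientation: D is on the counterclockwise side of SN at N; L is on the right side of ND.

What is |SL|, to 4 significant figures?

41.35

∠SND = 58.8°, so ND runs at -47.7° + (180° − 58.8°) = 73.50° from the x-axis; with |ND| = 15.3, D = N + 15.3·(cos 73.50°, sin 73.50°) = (26.08, -9.220). ND ⟂ DL; with |DL| = 13.7 on the right of ND, L = D + 13.7·(0.9588, -0.2840) = (39.22, -13.11). Then |SL| = |L − S| = 41.35.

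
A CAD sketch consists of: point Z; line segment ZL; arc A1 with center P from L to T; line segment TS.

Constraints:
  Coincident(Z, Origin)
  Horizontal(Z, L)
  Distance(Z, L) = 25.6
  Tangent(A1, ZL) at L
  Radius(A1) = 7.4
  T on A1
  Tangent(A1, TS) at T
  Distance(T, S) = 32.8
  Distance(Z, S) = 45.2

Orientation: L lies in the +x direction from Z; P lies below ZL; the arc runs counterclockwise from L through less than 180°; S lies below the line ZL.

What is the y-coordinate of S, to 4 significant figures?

-40.55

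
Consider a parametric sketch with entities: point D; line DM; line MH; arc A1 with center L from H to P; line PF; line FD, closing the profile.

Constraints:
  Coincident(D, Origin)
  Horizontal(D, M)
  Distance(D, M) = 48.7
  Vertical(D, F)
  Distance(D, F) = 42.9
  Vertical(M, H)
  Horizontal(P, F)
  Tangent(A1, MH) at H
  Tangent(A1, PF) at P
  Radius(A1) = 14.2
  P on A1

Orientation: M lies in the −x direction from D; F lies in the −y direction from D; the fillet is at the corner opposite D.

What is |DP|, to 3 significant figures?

55.1

D is at the origin; DM is horizontal with |DM| = 48.7 and M on the −x side, so M = (-48.7, 0.00). D and F share the same x with |DF| = 42.9 and F on the −y side, so F = (0.00, -42.9). The virtual corner opposite D is at (-48.7, -42.9). Since A1 is tangent to MH there, LH ⟂ MH and since A1 is tangent to PF there, LP ⟂ PF, with radius 14.2, so the center L sits 14.2 in from both sides at L = (-34.5, -28.7). That places the tangent points at H = (-48.7, -28.7) on MH and P = (-34.5, -42.9) on PF. Then |DP| = |P − D| = 55.1.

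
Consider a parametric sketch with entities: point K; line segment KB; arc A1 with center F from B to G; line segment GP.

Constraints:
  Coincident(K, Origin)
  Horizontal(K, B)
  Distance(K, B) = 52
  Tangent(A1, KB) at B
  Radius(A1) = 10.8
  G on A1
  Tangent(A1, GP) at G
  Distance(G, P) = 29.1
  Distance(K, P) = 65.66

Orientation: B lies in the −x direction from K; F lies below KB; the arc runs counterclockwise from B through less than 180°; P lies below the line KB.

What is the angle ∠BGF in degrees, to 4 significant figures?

33.55°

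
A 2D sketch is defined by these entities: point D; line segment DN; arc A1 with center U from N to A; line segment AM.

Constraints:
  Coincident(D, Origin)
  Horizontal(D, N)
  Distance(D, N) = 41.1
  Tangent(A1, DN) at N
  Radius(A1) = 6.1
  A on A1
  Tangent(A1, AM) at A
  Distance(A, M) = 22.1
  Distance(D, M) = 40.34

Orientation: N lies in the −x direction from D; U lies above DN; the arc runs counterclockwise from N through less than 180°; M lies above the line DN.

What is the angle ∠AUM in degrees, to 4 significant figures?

74.57°

D is at the origin; DN is horizontal with |DN| = 41.1 and N on the −x side, so N = (-41.10, 0.000). Since A1 is tangent to DN there, UN ⟂ DN, so U = N + (0, 6.1) = (-41.10, 6.100). Since UA ⟂ AM (tangency), |UM| = √(6.1² + 22.1²) = 22.93 regardless of where A sits on A1. So M lies on both circle(D, 40.34) and circle(U, 22.93); the above-DN intersection is M = (-30.48, 26.42). A is the foot of the tangent from M: A = (-35.14, 4.816).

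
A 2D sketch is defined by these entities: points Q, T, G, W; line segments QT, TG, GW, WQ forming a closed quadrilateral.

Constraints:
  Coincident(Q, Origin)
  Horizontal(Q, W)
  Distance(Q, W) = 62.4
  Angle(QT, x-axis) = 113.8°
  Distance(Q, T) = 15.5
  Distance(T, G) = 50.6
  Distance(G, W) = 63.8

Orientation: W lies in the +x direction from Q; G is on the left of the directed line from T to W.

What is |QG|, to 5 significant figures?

59.030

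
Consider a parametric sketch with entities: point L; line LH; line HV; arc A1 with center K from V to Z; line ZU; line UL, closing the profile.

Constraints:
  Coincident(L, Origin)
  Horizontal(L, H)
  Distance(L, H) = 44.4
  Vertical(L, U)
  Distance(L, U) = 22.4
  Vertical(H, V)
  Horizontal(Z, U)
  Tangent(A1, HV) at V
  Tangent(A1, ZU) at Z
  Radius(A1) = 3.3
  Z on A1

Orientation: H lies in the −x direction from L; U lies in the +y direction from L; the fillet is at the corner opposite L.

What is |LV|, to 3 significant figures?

48.3

L is at the origin; LH is horizontal with |LH| = 44.4 and H on the −x side, so H = (-44.4, 0.00). L and U share the same x with |LU| = 22.4 and U on the +y side, so U = (0.00, 22.4). The virtual corner opposite L is at (-44.4, 22.4). A1 meets HV tangentially, so KV is at right angles to HV and tangency of A1 to ZU means the radius KZ is perpendicular to ZU, with radius 3.3, so the center K sits 3.3 in from both sides at K = (-41.1, 19.1). That places the tangent points at V = (-44.4, 19.1) on HV and Z = (-41.1, 22.4) on ZU. Then |LV| = |V − L| = 48.3.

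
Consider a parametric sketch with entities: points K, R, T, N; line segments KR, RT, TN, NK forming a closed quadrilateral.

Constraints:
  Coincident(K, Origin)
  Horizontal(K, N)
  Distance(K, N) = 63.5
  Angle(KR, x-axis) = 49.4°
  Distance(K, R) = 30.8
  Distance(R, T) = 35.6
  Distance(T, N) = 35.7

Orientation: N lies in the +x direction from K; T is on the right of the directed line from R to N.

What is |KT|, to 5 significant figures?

31.474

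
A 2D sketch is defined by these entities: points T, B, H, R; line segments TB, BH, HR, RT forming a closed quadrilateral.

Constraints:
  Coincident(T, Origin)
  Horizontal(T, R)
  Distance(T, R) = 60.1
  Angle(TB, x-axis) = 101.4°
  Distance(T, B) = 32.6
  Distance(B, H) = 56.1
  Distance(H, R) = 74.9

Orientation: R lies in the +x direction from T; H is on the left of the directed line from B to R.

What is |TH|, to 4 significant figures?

78.35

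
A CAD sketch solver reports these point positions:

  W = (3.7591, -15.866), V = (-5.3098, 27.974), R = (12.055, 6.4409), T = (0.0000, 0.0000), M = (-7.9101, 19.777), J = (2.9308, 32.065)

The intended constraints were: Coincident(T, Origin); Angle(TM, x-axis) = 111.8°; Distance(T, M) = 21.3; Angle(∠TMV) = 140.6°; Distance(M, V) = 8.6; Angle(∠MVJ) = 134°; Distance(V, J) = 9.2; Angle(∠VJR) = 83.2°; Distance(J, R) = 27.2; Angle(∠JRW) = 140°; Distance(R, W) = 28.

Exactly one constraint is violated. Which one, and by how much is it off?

Distance(R, W) = 28 — off by 4.20.

T = (0.00, 0.00) ✓; TM at 111.8° ✓; |TM| = 21.30 ✓; ∠TMV = 140.6° ✓; |MV| = 8.600 ✓; ∠MVJ = 134.0° ✓; |VJ| = 9.200 ✓; ∠VJR = 83.20° ✓; |JR| = 27.20 ✓; ∠JRW = 140.0° ✓; |RW| = 23.80 ✗.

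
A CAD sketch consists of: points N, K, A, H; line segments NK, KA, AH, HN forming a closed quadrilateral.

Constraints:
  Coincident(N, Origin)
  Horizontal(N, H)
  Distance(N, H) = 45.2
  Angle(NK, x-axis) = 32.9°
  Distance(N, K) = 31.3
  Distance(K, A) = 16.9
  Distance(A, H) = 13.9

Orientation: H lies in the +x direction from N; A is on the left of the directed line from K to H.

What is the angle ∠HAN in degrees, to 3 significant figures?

82.0°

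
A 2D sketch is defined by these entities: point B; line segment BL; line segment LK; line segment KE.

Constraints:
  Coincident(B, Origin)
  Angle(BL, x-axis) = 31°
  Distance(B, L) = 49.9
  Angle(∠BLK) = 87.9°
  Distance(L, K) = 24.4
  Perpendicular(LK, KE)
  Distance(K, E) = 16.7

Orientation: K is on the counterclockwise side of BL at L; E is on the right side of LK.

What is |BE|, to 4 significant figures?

70.29

B is at the origin; BL runs at 31.0° with length 49.9, so L = 49.9·(cos 31.0°, sin 31.0°) = (42.77, 25.70). ∠BLK = 87.9°, so LK runs at 31.0° + (180° − 87.9°) = 123.1° from the x-axis; with |LK| = 24.4, K = L + 24.4·(cos 123.1°, sin 123.1°) = (29.45, 46.14). LK ⟂ KE; with |KE| = 16.7 on the right of LK, E = K + 16.7·(0.8377, 0.5461) = (43.44, 55.26). Then |BE| = |E − B| = 70.29.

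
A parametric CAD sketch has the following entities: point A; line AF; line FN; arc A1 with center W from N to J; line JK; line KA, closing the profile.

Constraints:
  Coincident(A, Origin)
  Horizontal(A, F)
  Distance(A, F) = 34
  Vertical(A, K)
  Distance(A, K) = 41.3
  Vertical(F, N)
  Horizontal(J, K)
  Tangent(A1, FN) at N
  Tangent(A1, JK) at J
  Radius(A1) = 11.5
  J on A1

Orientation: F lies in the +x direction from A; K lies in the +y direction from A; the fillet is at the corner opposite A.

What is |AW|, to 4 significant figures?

37.34

A is at the origin; AF is horizontal with |AF| = 34.0 and F on the +x side, so F = (34.00, 0.000). A and K share the same x with |AK| = 41.3 and K on the +y side, so K = (0.000, 41.30). The virtual corner opposite A is at (34.00, 41.30). The tangent condition forces WN to be normal to FN and A1 meets JK tangentially, so WJ is at right angles to JK, with radius 11.5, so the center W sits 11.5 in from both sides at W = (22.50, 29.80). Then |AW| = |W − A| = 37.34.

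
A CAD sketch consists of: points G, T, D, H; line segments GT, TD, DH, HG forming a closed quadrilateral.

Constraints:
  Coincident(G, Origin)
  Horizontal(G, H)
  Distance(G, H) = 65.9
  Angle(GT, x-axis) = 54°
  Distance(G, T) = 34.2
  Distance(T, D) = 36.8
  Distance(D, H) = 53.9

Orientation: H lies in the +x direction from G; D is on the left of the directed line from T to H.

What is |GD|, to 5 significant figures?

70.425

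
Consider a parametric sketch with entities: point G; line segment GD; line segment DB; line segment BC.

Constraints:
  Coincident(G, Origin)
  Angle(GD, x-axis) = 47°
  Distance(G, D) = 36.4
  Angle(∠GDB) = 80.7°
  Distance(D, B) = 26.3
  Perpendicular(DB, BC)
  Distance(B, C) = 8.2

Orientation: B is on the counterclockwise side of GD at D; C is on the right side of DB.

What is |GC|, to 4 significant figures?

48.62

G is at the origin; GD runs at 47.0° with length 36.4, so D = 36.4·(cos 47.0°, sin 47.0°) = (24.82, 26.62). ∠GDB = 80.7°, so DB runs at 47.0° + (180° − 80.7°) = 146.3° from the x-axis; with |DB| = 26.3, B = D + 26.3·(cos 146.3°, sin 146.3°) = (2.944, 41.21). The perpendicularity gives BC at right angles to DB; with |BC| = 8.2 on the right of DB, C = B + 8.2·(0.5548, 0.8320) = (7.494, 48.04). Then |GC| = |C − G| = 48.62.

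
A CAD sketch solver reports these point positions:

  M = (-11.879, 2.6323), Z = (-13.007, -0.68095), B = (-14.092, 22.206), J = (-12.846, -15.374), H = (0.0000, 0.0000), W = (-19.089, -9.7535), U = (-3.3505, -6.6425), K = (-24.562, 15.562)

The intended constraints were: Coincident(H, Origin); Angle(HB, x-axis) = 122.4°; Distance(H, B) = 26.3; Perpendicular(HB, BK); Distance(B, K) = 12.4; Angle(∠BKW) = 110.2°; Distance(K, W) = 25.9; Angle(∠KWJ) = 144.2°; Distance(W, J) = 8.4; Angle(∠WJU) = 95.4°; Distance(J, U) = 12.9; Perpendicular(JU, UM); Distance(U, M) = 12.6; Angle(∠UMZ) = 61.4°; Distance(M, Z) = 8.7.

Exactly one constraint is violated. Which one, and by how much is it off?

Distance(M, Z) = 8.7 — off by 5.20.

H = (0.00, 0.00) ✓; HB at 122.4° ✓; |HB| = 26.30 ✓; ∠(HB, BK) = 90.00° ✓; |BK| = 12.40 ✓; ∠BKW = 110.2° ✓; |KW| = 25.90 ✓; ∠KWJ = 144.2° ✓; |WJ| = 8.400 ✓; ∠WJU = 95.40° ✓; |JU| = 12.90 ✓; ∠(JU, UM) = 90.00° ✓; |UM| = 12.60 ✓; ∠UMZ = 61.40° ✓; |MZ| = 3.500 ✗.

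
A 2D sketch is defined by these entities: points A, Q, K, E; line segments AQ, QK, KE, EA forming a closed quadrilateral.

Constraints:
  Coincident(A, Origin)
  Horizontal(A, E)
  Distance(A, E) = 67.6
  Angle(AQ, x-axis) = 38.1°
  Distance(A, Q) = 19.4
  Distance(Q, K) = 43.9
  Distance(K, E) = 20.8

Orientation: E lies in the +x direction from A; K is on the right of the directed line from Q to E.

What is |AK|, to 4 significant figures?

52.99

Checks: |QK| = 43.90 ✓; |KE| = 20.80 ✓.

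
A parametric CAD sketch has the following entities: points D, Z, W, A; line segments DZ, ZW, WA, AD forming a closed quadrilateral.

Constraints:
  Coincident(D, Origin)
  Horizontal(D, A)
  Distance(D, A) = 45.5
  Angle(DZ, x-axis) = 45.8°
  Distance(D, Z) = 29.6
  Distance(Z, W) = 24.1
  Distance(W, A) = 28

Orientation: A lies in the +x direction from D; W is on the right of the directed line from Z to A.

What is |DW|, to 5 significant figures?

17.834

Checks: |ZW| = 24.10 ✓; |WA| = 28.00 ✓.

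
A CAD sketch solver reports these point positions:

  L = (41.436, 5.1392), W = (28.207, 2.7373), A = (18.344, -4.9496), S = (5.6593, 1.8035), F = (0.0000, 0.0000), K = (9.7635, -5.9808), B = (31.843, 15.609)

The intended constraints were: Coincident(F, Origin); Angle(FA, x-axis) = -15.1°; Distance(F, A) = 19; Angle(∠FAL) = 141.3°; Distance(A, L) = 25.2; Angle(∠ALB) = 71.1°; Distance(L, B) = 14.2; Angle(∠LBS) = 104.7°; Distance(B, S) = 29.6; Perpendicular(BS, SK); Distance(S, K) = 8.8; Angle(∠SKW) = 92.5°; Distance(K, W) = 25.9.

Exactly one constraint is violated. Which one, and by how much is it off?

Distance(K, W) = 25.9 — off by 5.50.

F = (0.00, 0.00) ✓; FA at -15.10° ✓; |FA| = 19.00 ✓; ∠FAL = 141.3° ✓; |AL| = 25.20 ✓; ∠ALB = 71.10° ✓; |LB| = 14.20 ✓; ∠LBS = 104.7° ✓; |BS| = 29.60 ✓; ∠(BS, SK) = 90.00° ✓; |SK| = 8.800 ✓; ∠SKW = 92.50° ✓; |KW| = 20.40 ✗.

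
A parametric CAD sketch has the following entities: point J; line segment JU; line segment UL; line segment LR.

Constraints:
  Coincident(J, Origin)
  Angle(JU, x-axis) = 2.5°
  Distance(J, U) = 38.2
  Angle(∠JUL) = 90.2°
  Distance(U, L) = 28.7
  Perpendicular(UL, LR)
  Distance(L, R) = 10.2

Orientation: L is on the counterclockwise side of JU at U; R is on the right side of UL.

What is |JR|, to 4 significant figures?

56.34

J is at the origin; JU runs at 2.5° with length 38.2, so U = 38.2·(cos 2.5°, sin 2.5°) = (38.16, 1.666). ∠JUL = 90.2°, so UL runs at 2.5° + (180° − 90.2°) = 92.30° from the x-axis; with |UL| = 28.7, L = U + 28.7·(cos 92.30°, sin 92.30°) = (37.01, 30.34). The perpendicularity gives LR at right angles to UL; with |LR| = 10.2 on the right of UL, R = L + 10.2·(0.9992, 0.04013) = (47.20, 30.75). Then |JR| = |R − J| = 56.34.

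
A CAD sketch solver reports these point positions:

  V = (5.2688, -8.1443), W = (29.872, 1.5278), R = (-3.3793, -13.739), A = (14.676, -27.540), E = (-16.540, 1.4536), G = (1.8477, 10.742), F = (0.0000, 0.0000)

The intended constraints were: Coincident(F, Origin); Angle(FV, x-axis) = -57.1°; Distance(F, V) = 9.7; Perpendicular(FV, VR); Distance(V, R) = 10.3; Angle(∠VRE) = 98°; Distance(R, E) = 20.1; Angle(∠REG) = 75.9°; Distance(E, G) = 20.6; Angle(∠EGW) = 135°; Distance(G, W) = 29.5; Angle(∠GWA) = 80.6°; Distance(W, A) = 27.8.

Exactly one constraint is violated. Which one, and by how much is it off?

Distance(W, A) = 27.8 — off by 5.00.

F = (0.00, 0.00) ✓; FV at -57.10° ✓; |FV| = 9.700 ✓; ∠(FV, VR) = 90.00° ✓; |VR| = 10.30 ✓; ∠VRE = 98.00° ✓; |RE| = 20.10 ✓; ∠REG = 75.90° ✓; |EG| = 20.60 ✓; ∠EGW = 135.0° ✓; |GW| = 29.50 ✓; ∠GWA = 80.60° ✓; |WA| = 32.80 ✗.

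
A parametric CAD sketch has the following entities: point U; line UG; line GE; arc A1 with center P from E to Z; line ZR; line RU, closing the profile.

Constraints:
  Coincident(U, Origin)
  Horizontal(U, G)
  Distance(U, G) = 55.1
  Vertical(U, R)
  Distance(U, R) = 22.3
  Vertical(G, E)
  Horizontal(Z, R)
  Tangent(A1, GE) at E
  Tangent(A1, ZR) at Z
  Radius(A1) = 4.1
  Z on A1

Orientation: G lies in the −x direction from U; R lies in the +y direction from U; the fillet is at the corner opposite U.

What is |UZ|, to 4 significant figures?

55.66

The virtual corner opposite U is at (-55.10, 22.30). The tangent condition forces PE to be normal to GE and since A1 is tangent to ZR there, PZ ⟂ ZR, with radius 4.1, so the center P sits 4.1 in from both sides at P = (-51.00, 18.20). That places the tangent points at E = (-55.10, 18.20) on GE and Z = (-51.00, 22.30) on ZR. Then |UZ| = |Z − U| = 55.66.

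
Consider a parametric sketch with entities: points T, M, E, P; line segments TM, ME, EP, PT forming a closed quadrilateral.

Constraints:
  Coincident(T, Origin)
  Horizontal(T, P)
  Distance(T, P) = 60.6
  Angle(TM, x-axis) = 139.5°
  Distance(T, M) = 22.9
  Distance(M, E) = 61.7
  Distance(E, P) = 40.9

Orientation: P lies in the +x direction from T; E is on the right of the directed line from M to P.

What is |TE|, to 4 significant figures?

38.80

T is at the origin; TP is horizontal with |TP| = 60.6 and P in +x, so P = (60.6, 0). TM runs at 139.5° with |TM| = 22.9, so M = (-17.41, 14.87). E is determined by |ME| = 61.7 and |EP| = 40.9 together: it lies at the intersection of circle(M, 61.7) and circle(P, 40.9). With |MP| = 79.42, the foot of the radical line on MP is 53.14 from M and the perpendicular offset is √(61.7² − 53.14²) = 31.35. Taking the right-of-MP solution: E = (28.92, -25.87).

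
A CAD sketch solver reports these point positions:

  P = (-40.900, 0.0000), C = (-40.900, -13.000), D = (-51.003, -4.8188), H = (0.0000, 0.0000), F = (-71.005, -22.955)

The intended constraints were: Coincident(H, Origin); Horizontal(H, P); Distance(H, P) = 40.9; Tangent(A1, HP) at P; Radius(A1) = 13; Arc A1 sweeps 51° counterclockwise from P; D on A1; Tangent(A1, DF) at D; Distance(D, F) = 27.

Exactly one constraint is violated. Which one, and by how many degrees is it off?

Tangent(A1, DF) at D — off by 8.80°.

H = (0.00, 0.00) ✓; H.y = 0.00, P.y = 0.00 ✓; |HP| = 40.90 ✓; ∠(CP, PH) = 90.00° ✓; |CP| = 13.00 ✓; bearing(C→D) − bearing(C→P) = 51.00° ✓; |CD| = 13.00 ✓; ∠(CD, DF) = 98.80° ✗; |DF| = 27.00 ✓.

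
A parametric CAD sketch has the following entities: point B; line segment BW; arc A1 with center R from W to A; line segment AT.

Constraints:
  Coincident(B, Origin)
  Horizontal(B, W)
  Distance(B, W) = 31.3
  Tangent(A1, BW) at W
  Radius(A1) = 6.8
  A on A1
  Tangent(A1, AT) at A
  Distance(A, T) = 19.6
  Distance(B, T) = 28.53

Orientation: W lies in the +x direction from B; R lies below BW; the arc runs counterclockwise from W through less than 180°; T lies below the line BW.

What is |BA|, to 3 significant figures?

25.4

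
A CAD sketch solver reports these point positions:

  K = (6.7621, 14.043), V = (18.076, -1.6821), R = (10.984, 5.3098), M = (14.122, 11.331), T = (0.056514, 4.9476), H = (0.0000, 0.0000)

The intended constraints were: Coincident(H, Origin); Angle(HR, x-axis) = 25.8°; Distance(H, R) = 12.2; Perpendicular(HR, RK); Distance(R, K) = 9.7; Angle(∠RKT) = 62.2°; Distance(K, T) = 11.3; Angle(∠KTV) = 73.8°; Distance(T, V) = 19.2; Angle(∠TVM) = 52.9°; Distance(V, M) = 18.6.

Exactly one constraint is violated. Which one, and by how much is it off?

Distance(V, M) = 18.6 — off by 5.00.

H = (0.00, 0.00) ✓; HR at 25.80° ✓; |HR| = 12.20 ✓; ∠(HR, RK) = 90.00° ✓; |RK| = 9.700 ✓; ∠RKT = 62.20° ✓; |KT| = 11.30 ✓; ∠KTV = 73.80° ✓; |TV| = 19.20 ✓; ∠TVM = 52.90° ✓; |VM| = 13.60 ✗.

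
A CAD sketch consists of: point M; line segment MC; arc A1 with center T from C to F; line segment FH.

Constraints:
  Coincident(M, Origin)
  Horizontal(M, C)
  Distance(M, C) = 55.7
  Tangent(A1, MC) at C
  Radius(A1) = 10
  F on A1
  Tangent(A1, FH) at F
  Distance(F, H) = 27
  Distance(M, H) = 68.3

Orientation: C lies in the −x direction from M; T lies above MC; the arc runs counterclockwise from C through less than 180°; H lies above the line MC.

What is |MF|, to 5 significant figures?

48.351

M is at the origin; MC is horizontal with |MC| = 55.7 and C on the −x side, so C = (-55.700, 0.0000). Since A1 is tangent to MC there, TC ⟂ MC, so T = C + (0, 10) = (-55.700, 10.000). Since TF ⟂ FH (tangency), |TH| = √(10.0² + 27.0²) = 28.792 regardless of where F sits on A1. So H lies on both circle(M, 68.3) and circle(T, 28.792); the above-MC intersection is H = (-56.217, 38.788). F is the foot of the tangent from H: F = (-46.386, 13.641).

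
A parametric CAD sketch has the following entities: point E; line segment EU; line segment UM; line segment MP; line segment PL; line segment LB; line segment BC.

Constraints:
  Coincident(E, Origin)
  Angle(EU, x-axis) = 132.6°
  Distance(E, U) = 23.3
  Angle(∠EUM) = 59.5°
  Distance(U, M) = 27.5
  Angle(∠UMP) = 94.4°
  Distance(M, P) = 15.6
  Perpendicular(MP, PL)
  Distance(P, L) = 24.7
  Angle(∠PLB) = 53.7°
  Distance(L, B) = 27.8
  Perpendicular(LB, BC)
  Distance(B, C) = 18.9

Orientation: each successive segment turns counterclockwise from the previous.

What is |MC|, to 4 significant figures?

8.251

E is at the origin; EU runs at 132.6° with length 23.3, so U = (-15.77, 17.15). ∠EUM = 59.5° gives UM at -106.9° from the x-axis; with |UM| = 27.5, M = (-23.77, -9.161). ∠UMP = 94.4° gives MP at -21.30° from the x-axis; with |MP| = 15.6, P = (-9.231, -14.83). The perpendicularity gives PL at right angles to MP, so PL runs at 68.70°; with |PL| = 24.7, L = (-0.2588, 8.185). ∠PLB = 53.7° gives LB at -165.0° from the x-axis; with |LB| = 27.8, B = (-27.11, 0.9896). The perpendicularity gives BC at right angles to LB, so BC runs at -75.00°; with |BC| = 18.9, C = (-22.22, -17.27). Then |MC| = |C − M| = 8.251.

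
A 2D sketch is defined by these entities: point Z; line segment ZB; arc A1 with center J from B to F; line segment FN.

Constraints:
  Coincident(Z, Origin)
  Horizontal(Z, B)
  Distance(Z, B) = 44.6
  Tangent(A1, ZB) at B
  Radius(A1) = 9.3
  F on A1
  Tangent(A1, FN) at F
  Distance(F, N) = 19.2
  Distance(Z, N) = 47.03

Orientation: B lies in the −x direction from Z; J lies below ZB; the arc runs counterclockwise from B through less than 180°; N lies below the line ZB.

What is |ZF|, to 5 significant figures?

53.421

Checks: |JF| = 9.300 ✓; ∠(JF, FN) = 90.00° ✓; |FN| = 19.20 ✓; |ZN| = 47.03 ✓.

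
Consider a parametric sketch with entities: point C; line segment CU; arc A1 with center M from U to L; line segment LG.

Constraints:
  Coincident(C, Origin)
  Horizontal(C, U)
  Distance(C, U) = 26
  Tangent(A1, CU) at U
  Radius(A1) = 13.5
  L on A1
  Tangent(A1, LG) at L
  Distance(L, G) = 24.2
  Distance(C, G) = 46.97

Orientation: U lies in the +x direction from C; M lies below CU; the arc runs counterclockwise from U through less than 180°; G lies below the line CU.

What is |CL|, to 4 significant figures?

23.09

C is at the origin; C and U share the same y with |CU| = 26.0 and U on the +x side, so U = (26.00, 0.000). A1 meets CU tangentially, so MU is at right angles to CU, so M = U + (0, -13.5) = (26.00, -13.50). Since ML ⟂ LG (tangency), |MG| = √(13.5² + 24.2²) = 27.71 regardless of where L sits on A1. So G lies on both circle(C, 46.97) and circle(M, 27.71); the below-CU intersection is G = (22.86, -41.03). L is the foot of the tangent from G: L = (13.54, -18.70).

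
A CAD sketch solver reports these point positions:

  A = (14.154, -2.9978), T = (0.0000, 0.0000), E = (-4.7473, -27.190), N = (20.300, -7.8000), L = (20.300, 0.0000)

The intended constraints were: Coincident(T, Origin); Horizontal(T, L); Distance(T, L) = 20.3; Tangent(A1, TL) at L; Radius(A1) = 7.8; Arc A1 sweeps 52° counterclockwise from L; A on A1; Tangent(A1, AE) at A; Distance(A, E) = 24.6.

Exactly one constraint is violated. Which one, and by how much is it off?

Distance(A, E) = 24.6 — off by 6.10.

T = (0.00, 0.00) ✓; T.y = 0.00, L.y = 0.00 ✓; |TL| = 20.30 ✓; ∠(NL, LT) = 90.00° ✓; |NL| = 7.800 ✓; bearing(N→A) − bearing(N→L) = 52.00° ✓; |NA| = 7.800 ✓; ∠(NA, AE) = 90.00° ✓; |AE| = 30.70 ✗.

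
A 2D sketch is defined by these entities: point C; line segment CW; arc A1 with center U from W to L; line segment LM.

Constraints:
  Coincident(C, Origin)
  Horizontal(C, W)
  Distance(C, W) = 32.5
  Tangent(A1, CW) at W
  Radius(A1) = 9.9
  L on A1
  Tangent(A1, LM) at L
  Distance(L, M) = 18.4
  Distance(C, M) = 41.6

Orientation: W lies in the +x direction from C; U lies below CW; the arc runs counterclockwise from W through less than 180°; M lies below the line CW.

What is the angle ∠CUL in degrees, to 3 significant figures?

33.9°

Checks: |UL| = 9.900 ✓; ∠(UL, LM) = 90.00° ✓; |LM| = 18.40 ✓; |CM| = 41.60 ✓.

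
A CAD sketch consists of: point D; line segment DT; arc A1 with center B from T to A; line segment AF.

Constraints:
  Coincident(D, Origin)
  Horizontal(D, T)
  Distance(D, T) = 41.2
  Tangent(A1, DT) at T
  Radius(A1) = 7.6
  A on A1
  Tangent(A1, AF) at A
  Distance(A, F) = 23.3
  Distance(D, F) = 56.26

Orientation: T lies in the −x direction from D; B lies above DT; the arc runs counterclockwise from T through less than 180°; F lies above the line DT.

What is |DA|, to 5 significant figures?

36.529

Checks: ∠(BT, TD) = 90.00° ✓; |BT| = 7.600 ✓; |BA| = 7.600 ✓; ∠(BA, AF) = 90.00° ✓; |AF| = 23.30 ✓; |DF| = 56.26 ✓.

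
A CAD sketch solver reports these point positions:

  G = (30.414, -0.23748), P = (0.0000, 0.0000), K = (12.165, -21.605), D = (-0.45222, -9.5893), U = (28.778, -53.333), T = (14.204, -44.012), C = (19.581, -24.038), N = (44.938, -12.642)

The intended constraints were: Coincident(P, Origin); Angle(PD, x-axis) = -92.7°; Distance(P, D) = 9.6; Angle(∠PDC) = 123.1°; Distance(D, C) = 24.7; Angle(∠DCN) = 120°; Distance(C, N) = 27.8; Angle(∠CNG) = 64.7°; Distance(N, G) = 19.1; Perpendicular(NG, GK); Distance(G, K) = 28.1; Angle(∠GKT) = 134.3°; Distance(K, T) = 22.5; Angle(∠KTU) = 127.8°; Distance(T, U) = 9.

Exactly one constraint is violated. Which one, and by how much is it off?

Distance(T, U) = 9 — off by 8.30.

P = (0.00, 0.00) ✓; PD at -92.70° ✓; |PD| = 9.600 ✓; ∠PDC = 123.1° ✓; |DC| = 24.70 ✓; ∠DCN = 120.0° ✓; |CN| = 27.80 ✓; ∠CNG = 64.70° ✓; |NG| = 19.10 ✓; ∠(NG, GK) = 90.00° ✓; |GK| = 28.10 ✓; ∠GKT = 134.3° ✓; |KT| = 22.50 ✓; ∠KTU = 127.8° ✓; |TU| = 17.30 ✗.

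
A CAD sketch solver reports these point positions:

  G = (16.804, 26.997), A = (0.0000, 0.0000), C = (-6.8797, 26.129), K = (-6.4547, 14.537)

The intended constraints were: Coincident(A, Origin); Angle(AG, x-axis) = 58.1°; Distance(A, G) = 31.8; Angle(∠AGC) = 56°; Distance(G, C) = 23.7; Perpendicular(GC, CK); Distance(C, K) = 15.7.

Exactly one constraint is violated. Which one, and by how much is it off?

Distance(C, K) = 15.7 — off by 4.10.

A = (0.00, 0.00) ✓; AG at 58.10° ✓; |AG| = 31.80 ✓; ∠AGC = 56.00° ✓; |GC| = 23.70 ✓; ∠(GC, CK) = 90.00° ✓; |CK| = 11.60 ✗.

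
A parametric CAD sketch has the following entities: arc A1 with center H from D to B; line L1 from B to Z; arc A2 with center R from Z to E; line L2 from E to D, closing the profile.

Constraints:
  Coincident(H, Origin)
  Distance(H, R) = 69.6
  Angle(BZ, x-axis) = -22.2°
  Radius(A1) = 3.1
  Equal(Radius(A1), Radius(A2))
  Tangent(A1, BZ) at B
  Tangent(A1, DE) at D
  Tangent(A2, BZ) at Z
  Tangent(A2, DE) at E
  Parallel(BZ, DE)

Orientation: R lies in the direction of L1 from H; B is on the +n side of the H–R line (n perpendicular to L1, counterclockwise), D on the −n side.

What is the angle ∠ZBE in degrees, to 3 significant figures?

5.09°

The slot axis is L1's direction at -22.2°, so u = (cos -22.2°, sin -22.2°) = (0.926, -0.378) and n = (−sin -22.2°, cos -22.2°) = (0.378, 0.926). H is at the origin and R lies 69.6 along u from H, so R = 69.6·u = (64.4, -26.3). Tangency of A1 to both parallel lines with radius 3.1 puts B and D at H ± 3.1·n: B = (1.17, 2.87), D = (-1.17, -2.87). Equal radii place Z and E the same way about R: Z = R + 3.1·n = (65.6, -23.4), E = R − 3.1·n = (63.3, -29.2). Then cos ∠ZBE = BZ·BE / (|BZ||BE|), giving 5.09°.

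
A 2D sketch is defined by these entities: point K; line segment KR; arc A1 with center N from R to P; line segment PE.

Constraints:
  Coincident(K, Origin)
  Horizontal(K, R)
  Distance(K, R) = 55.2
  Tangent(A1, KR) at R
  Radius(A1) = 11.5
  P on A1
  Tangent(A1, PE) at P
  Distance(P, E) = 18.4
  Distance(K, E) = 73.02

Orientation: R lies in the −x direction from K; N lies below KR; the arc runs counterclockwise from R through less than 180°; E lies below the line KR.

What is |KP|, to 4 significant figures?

67.70

K is at the origin; K and R share the same y with |KR| = 55.2 and R on the −x side, so R = (-55.20, 0.000). The tangent condition forces NR to be normal to KR, so N = R + (0, -11.5) = (-55.20, -11.50). Since NP ⟂ PE (tangency), |NE| = √(11.5² + 18.4²) = 21.70 regardless of where P sits on A1. So E lies on both circle(K, 73.02) and circle(N, 21.70); the below-KR intersection is E = (-66.59, -29.97). P is the foot of the tangent from E: P = (-66.70, -11.57).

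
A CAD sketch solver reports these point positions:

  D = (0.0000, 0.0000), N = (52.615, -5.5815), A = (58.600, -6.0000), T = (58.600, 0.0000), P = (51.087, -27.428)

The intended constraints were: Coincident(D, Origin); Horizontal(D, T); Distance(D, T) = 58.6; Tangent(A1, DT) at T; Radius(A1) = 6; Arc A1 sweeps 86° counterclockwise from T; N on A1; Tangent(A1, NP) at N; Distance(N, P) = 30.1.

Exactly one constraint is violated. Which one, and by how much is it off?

Distance(N, P) = 30.1 — off by 8.20.

D = (0.00, 0.00) ✓; D.y = 0.00, T.y = 0.00 ✓; |DT| = 58.60 ✓; ∠(AT, TD) = 90.00° ✓; |AT| = 6.000 ✓; bearing(A→N) − bearing(A→T) = 86.00° ✓; |AN| = 6.000 ✓; ∠(AN, NP) = 90.00° ✓; |NP| = 21.90 ✗.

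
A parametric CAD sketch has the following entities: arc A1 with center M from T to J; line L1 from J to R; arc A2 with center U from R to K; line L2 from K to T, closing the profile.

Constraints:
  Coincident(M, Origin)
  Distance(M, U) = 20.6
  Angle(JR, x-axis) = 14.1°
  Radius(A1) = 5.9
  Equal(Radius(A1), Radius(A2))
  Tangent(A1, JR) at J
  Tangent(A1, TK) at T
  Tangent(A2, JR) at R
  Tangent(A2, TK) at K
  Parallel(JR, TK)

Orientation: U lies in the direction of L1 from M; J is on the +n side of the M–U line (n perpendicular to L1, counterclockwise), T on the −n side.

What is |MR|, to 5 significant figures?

21.428

Tangency of A1 to both parallel lines with radius 5.9 puts J and T at M ± 5.9·n: J = (-1.4373, 5.7222), T = (1.4373, -5.7222). Equal radii place R and K the same way about U: R = U + 5.9·n = (18.542, 10.741), K = U − 5.9·n = (21.417, -0.70378). Then |MR| = |R − M| = 21.428.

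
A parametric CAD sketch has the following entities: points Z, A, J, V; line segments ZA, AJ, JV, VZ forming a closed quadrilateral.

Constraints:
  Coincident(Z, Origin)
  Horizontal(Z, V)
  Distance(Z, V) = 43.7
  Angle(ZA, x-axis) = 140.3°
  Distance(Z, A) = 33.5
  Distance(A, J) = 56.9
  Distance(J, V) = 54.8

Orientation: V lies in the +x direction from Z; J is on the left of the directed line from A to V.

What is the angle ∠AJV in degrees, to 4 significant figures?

81.18°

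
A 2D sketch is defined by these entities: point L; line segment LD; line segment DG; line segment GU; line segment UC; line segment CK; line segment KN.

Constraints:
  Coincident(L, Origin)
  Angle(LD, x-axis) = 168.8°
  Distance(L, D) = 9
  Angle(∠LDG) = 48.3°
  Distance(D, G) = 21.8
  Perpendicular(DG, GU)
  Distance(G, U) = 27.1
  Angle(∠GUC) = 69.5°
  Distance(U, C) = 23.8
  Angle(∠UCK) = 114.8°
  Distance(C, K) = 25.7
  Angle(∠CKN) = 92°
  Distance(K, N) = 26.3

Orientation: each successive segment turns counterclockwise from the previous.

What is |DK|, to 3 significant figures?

7.28

L is at the origin; LD runs at 168.8° with length 9.0, so D = (-8.83, 1.75). ∠LDG = 48.3° gives DG at -59.5° from the x-axis; with |DG| = 21.8, G = (2.24, -17.0). DG ⟂ GU, so GU runs at 30.5°; with |GU| = 27.1, U = (25.6, -3.28). ∠GUC = 69.5° gives UC at 141° from the x-axis; with |UC| = 23.8, C = (7.09, 11.7). ∠UCK = 114.8° gives CK at -154° from the x-axis; with |CK| = 25.7, K = (-16.0, 0.350). Then |DK| = |K − D| = 7.28.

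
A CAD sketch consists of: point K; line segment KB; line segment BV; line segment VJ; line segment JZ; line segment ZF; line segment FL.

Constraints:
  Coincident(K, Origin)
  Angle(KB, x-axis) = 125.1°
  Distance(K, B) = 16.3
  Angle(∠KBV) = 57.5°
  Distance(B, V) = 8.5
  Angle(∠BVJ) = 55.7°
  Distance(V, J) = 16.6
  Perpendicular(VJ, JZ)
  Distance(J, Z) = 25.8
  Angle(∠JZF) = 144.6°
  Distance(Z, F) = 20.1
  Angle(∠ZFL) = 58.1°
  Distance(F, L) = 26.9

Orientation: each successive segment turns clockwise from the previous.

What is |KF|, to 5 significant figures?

50.533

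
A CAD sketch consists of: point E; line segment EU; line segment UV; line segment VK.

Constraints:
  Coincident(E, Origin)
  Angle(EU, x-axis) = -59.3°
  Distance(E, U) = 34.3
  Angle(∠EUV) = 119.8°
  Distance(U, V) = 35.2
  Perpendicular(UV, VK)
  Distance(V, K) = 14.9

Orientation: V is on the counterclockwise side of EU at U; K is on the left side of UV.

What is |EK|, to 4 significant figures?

54.32

E is at the origin; EU runs at -59.3° with length 34.3, so U = 34.3·(cos -59.3°, sin -59.3°) = (17.51, -29.49). ∠EUV = 119.8°, so UV runs at -59.3° + (180° − 119.8°) = 0.9000° from the x-axis; with |UV| = 35.2, V = U + 35.2·(cos 0.9000°, sin 0.9000°) = (52.71, -28.94). UV is perpendicular to VK; with |VK| = 14.9 on the left of UV, K = V + 14.9·(-0.01571, 0.9999) = (52.47, -14.04). Then |EK| = |K − E| = 54.32.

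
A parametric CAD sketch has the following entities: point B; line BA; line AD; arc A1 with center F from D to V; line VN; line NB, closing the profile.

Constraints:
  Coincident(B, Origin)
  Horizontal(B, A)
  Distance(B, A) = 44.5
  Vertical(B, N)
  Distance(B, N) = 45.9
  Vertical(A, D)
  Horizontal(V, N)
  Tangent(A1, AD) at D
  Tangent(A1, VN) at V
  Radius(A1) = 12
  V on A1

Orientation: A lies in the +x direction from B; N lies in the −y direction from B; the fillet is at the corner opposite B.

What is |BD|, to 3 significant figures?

55.9

B is at the origin; BA is horizontal with |BA| = 44.5 and A on the +x side, so A = (44.5, 0.00). BN is vertical with |BN| = 45.9 and N on the −y side, so N = (0.00, -45.9). The virtual corner opposite B is at (44.5, -45.9). Since A1 is tangent to AD there, FD ⟂ AD and tangency of A1 to VN means the radius FV is perpendicular to VN, with radius 12.0, so the center F sits 12.0 in from both sides at F = (32.5, -33.9). That places the tangent points at D = (44.5, -33.9) on AD and V = (32.5, -45.9) on VN. Then |BD| = |D − B| = 55.9.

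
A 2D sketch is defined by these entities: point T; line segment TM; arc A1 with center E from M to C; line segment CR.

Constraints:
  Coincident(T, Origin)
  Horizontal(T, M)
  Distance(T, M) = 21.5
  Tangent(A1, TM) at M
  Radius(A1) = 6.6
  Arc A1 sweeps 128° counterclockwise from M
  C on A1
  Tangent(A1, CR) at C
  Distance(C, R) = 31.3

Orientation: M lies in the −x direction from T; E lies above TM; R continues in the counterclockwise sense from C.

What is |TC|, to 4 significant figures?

19.48

Since A1 is tangent to TM there, EM ⟂ TM, so E = M + (0, 6.6) = (-21.50, 6.600). On A1, M sits at bearing -90° from E; a 128° counterclockwise sweep puts C at bearing 38°, so C = E + 6.6·(cos 38°, sin 38°) = (-16.30, 10.66). Then |TC| = |C − T| = 19.48.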